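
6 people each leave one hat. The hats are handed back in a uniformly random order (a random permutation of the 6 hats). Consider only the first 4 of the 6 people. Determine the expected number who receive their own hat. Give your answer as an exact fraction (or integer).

2/3

Let Xᵢ = 1 if person i gets their own hat. For each i, P(Xᵢ=1) = 1/6.
By linearity of expectation, E[X₁+…+X_4] = 4·(1/6) = 2/3.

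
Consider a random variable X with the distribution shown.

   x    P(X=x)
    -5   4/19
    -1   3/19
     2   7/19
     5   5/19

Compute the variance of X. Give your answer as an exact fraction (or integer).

E[X] = (4/19)·(-5) + (3/19)·(-1) + (7/19)·2 + (5/19)·5 = 16/19
E[X²] = (4/19)·25 + (3/19)·1 + (7/19)·4 + (5/19)·25 = 256/19
Var(X) = 256/19 − (16/19)² = 4608/361

4608/361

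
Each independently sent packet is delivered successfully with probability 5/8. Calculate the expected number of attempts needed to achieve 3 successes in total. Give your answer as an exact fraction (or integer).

By linearity (sum of 3 independent geometric waits), E[trials] = 3/p = 3/(5/8) = 24/5.

24/5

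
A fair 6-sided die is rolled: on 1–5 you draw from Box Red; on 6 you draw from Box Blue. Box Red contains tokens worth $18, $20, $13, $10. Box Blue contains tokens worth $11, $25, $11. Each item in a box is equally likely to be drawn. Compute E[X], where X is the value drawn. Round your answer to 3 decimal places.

$15.319

E[X | Box Red] = (18 + 20 + 13 + 10)/4 = 61/4
E[X | Box Blue] = (11 + 25 + 11)/3 = 47/3
E[X] = (5/6)·61/4 + (1/6)·47/3 = 1103/72 ≈ 15.319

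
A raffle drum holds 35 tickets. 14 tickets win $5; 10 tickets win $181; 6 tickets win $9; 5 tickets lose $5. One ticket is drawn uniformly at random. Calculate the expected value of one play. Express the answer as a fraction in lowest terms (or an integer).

E[payout] = (14/35)·5 + (10/35)·181 + (6/35)·9 + (5/35)·(-5) = 1909/35

1909/35 dollars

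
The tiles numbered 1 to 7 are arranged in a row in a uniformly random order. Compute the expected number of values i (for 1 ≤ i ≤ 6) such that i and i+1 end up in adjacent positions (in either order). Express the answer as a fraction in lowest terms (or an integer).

12/7

For each i ∈ {1,…,6}, let Xᵢ = 1 if i and i+1 are adjacent. P(Xᵢ=1) = 2·(7−1)!/7! = 2/7.
By linearity, E[ΣXᵢ] = (6)·(2/7) = 12/7.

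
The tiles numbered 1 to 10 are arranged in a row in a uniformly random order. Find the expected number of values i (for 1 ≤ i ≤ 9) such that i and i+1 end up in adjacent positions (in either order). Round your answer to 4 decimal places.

For each i ∈ {1,…,9}, let Xᵢ = 1 if i and i+1 are adjacent. P(Xᵢ=1) = 2·(10−1)!/10! = 2/10.
By linearity, E[ΣXᵢ] = (9)·(2/10) = 9/5.
≈ 1.8000

1.8000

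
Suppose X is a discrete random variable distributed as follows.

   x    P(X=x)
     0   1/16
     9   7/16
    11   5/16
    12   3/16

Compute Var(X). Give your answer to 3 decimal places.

7.609

E[X] = (1/16)·0 + (7/16)·9 + (5/16)·11 + (3/16)·12 = 77/8
E[X²] = (1/16)·0 + (7/16)·81 + (5/16)·121 + (3/16)·144 = 401/4
Var(X) = 401/4 − (77/8)² = 487/64 ≈ 7.609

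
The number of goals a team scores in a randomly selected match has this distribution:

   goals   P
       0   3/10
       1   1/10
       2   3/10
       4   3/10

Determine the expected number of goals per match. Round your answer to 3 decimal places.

1.900

E[X] = (3/10)·0 + (1/10)·1 + (3/10)·2 + (3/10)·4
     = 19/10 ≈ 1.900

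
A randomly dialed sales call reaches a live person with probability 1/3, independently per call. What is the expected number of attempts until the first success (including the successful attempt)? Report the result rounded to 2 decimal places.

3.00

For a geometric distribution, E[trials] = 1/p = 1/(1/3) = 3.
≈ 3.00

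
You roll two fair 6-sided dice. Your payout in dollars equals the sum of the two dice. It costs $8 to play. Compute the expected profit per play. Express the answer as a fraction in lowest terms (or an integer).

-$1

Distribution of the sum of the two dice: 2 w.p. 1/36, 3 w.p. 1/18, 4 w.p. 1/12, 5 w.p. 1/9, 6 w.p. 5/36, 7 w.p. 1/6, …
E[payout] = (1/36)·2 + (1/18)·3 + (1/12)·4 + (1/9)·5 + (5/36)·6 + (1/6)·7 + (5/36)·8 + (1/9)·9 + (1/12)·10 + (1/18)·11 + (1/36)·12 = 7
Expected profit = 7 − 8 = -1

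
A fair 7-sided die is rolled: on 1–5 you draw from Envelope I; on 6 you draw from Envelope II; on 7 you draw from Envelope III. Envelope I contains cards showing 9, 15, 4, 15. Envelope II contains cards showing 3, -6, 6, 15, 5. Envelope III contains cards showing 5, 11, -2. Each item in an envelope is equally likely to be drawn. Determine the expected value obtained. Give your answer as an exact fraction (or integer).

3781/420

E[X | Envelope I] = (9 + 15 + 4 + 15)/4 = 43/4
E[X | Envelope II] = (3 − 6 + 6 + 15 + 5)/5 = 23/5
E[X | Envelope III] = (5 + 11 − 2)/3 = 14/3
E[X] = (5/7)·43/4 + (1/7)·23/5 + (1/7)·14/3 = 3781/420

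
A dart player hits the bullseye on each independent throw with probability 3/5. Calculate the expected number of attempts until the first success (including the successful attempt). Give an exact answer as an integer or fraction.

For a geometric distribution, E[trials] = 1/p = 1/(3/5) = 5/3.

5/3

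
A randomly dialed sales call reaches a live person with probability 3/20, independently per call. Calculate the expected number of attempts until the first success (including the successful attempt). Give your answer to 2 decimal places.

For a geometric distribution, E[trials] = 1/p = 1/(3/20) = 20/3.
≈ 6.67

6.67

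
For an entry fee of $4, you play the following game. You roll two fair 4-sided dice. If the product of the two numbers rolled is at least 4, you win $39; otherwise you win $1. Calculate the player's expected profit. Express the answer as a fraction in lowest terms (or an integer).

E[payout] = (5/16)·1 + (11/16)·39 = 217/8
Expected profit = 217/8 − 4 = 185/8

185/8 dollars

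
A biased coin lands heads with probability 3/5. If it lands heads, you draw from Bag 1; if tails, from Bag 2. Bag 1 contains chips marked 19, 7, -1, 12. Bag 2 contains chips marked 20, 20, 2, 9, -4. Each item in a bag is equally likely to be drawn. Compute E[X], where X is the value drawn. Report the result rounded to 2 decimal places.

E[X | Bag 1] = (19 + 7 − 1 + 12)/4 = 37/4
E[X | Bag 2] = (20 + 20 + 2 + 9 − 4)/5 = 47/5
E[X] = (3/5)·37/4 + (2/5)·47/5 = 931/100 ≈ 9.31

9.31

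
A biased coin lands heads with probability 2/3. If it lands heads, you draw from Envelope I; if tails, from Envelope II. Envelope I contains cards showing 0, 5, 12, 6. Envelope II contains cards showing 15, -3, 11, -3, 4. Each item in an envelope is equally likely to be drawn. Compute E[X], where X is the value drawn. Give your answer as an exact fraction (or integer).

163/30

E[X | Envelope I] = (0 + 5 + 12 + 6)/4 = 23/4
E[X | Envelope II] = (15 − 3 + 11 − 3 + 4)/5 = 24/5
E[X] = (2/3)·23/4 + (1/3)·24/5 = 163/30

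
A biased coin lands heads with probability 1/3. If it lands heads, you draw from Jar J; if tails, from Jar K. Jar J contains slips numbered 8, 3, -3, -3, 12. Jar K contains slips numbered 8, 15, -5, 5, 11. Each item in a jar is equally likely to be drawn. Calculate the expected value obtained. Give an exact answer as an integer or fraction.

E[X | Jar J] = (8 + 3 − 3 − 3 + 12)/5 = 17/5
E[X | Jar K] = (8 + 15 − 5 + 5 + 11)/5 = 34/5
E[X] = (1/3)·17/5 + (2/3)·34/5 = 17/3

17/3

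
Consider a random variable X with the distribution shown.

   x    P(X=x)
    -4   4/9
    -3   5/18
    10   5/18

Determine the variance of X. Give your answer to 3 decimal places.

E[X] = (4/9)·(-4) + (5/18)·(-3) + (5/18)·10 = 1/6
E[X²] = (4/9)·16 + (5/18)·9 + (5/18)·100 = 673/18
Var(X) = 673/18 − (1/6)² = 1345/36 ≈ 37.361

37.361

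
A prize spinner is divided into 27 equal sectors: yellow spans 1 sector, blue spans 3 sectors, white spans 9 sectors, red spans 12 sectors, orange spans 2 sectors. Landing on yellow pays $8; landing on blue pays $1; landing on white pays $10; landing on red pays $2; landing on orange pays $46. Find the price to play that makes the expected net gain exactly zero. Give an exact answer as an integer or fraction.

E[payout] = (1/27)·8 + (3/27)·1 + (9/27)·10 + (12/27)·2 + (2/27)·46 = 217/27
Fair fee = E[payout] = 217/27

217/27 dollars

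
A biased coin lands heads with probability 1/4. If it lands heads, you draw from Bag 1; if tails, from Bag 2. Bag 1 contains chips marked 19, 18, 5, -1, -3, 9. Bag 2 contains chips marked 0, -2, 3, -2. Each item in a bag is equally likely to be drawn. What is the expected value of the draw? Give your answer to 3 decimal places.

E[X | Bag 1] = (19 + 18 + 5 − 1 − 3 + 9)/6 = 47/6
E[X | Bag 2] = (0 − 2 + 3 − 2)/4 = -1/4
E[X] = (1/4)·47/6 + (3/4)·(-1/4) = 85/48 ≈ 1.771

1.771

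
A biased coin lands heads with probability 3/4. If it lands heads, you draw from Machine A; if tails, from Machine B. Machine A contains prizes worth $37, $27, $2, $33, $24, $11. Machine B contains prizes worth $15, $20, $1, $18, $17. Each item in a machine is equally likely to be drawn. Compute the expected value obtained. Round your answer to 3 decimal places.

$20.300

E[X | Machine A] = (37 + 27 + 2 + 33 + 24 + 11)/6 = 67/3
E[X | Machine B] = (15 + 20 + 1 + 18 + 17)/5 = 71/5
E[X] = (3/4)·67/3 + (1/4)·71/5 = 203/10 ≈ 20.300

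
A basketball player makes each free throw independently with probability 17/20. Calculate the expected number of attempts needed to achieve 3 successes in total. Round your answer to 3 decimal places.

3.529

By linearity (sum of 3 independent geometric waits), E[trials] = 3/p = 3/(17/20) = 60/17.
≈ 3.529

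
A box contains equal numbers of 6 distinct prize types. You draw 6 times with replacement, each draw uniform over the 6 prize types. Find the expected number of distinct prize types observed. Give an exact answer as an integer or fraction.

Let Xⱼ=1 if type j appears at least once. P(Xⱼ=1) = 1 − ((6−1)/6)^6 = 31031/46656.
E[#distinct] = 6·31031/46656 = 31031/7776.

31031/7776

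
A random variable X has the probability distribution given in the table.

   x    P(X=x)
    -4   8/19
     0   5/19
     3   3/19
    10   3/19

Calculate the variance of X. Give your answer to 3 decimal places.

E[X] = (8/19)·(-4) + (5/19)·0 + (3/19)·3 + (3/19)·10 = 7/19
E[X²] = (8/19)·16 + (5/19)·0 + (3/19)·9 + (3/19)·100 = 455/19
Var(X) = 455/19 − (7/19)² = 8596/361 ≈ 23.812

23.812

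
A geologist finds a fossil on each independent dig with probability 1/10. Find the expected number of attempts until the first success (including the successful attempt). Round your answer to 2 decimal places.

10.00

For a geometric distribution, E[trials] = 1/p = 1/(1/10) = 10.
≈ 10.00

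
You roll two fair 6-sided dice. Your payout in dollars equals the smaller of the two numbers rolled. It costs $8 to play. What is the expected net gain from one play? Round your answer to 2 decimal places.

Distribution of the smaller of the two numbers rolled: 1 w.p. 11/36, 2 w.p. 1/4, 3 w.p. 7/36, 4 w.p. 5/36, 5 w.p. 1/12, 6 w.p. 1/36
E[payout] = (11/36)·1 + (1/4)·2 + (7/36)·3 + (5/36)·4 + (1/12)·5 + (1/36)·6 = 91/36
Expected profit = 91/36 − 8 = -197/36 ≈ -$5.47

-$5.47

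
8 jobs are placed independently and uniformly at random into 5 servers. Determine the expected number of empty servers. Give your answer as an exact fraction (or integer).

Let Xⱼ=1 if server j is empty. P(Xⱼ=1) = ((5-1)/5)^8 = 65536/390625.
By linearity, E[#empty] = 5·65536/390625 = 65536/78125.

65536/78125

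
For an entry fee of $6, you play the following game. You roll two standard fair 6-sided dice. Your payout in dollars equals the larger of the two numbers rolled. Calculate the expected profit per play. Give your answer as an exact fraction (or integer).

-55/36 dollars

Distribution of the larger of the two numbers rolled: 1 w.p. 1/36, 2 w.p. 1/12, 3 w.p. 5/36, 4 w.p. 7/36, 5 w.p. 1/4, 6 w.p. 11/36
E[payout] = (1/36)·1 + (1/12)·2 + (5/36)·3 + (7/36)·4 + (1/4)·5 + (11/36)·6 = 161/36
Expected profit = 161/36 − 6 = -55/36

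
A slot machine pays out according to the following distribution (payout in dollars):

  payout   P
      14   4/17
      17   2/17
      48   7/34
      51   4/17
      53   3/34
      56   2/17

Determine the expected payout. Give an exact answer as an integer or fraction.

E[X] = (4/17)·14 + (2/17)·17 + (7/34)·48 + (4/17)·51 + (3/34)·53 + (2/17)·56
     = 1307/34

1307/34 dollars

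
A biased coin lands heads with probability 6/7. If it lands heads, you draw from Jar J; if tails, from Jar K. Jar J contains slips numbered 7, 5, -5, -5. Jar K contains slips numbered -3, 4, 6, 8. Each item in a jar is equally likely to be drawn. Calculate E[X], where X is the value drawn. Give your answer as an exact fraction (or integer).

27/28

E[X | Jar J] = (7 + 5 − 5 − 5)/4 = 1/2
E[X | Jar K] = (-3 + 4 + 6 + 8)/4 = 15/4
E[X] = (6/7)·1/2 + (1/7)·15/4 = 27/28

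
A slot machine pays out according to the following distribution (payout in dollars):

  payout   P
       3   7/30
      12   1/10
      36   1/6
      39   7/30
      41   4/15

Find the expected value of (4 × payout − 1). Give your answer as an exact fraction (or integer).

1661/15

E[4x-1] = (7/30)·11 + (1/10)·47 + (1/6)·143 + (7/30)·155 + (4/15)·163
     = 1661/15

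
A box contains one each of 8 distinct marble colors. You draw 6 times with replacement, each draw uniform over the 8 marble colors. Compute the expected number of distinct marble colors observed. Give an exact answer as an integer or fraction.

144495/32768

Let Xⱼ=1 if type j appears at least once. P(Xⱼ=1) = 1 − ((8−1)/8)^6 = 144495/262144.
E[#distinct] = 8·144495/262144 = 144495/32768.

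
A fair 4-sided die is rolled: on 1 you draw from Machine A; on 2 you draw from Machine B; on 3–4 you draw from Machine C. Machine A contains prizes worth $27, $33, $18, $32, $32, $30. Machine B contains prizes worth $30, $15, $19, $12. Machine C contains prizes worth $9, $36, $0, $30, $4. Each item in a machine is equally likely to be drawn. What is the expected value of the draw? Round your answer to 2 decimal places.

$19.82

E[X | Machine A] = (27 + 33 + 18 + 32 + 32 + 30)/6 = 86/3
E[X | Machine B] = (30 + 15 + 19 + 12)/4 = 19
E[X | Machine C] = (9 + 36 + 0 + 30 + 4)/5 = 79/5
E[X] = (1/4)·86/3 + (1/4)·19 + (1/2)·79/5 = 1189/60 ≈ 19.82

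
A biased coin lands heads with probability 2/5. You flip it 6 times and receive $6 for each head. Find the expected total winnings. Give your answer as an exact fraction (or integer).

E[#heads] = 6·2/5 = 12/5 (linearity over flips).
E[winnings] = 6·12/5 = 72/5.

72/5 dollars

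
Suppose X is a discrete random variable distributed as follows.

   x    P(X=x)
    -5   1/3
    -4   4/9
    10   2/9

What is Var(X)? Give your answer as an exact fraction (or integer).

E[X] = (1/3)·(-5) + (4/9)·(-4) + (2/9)·10 = -11/9
E[X²] = (1/3)·25 + (4/9)·16 + (2/9)·100 = 113/3
Var(X) = 113/3 − (-11/9)² = 2930/81

2930/81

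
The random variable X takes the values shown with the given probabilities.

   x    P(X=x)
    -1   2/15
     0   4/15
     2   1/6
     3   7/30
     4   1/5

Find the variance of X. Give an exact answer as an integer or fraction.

321/100

E[X] = (2/15)·(-1) + (4/15)·0 + (1/6)·2 + (7/30)·3 + (1/5)·4 = 17/10
E[X²] = (2/15)·1 + (4/15)·0 + (1/6)·4 + (7/30)·9 + (1/5)·16 = 61/10
Var(X) = 61/10 − (17/10)² = 321/100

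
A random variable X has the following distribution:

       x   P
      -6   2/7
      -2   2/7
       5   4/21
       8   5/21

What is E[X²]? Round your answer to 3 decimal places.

E[X²] = (2/7)·36 + (2/7)·4 + (4/21)·25 + (5/21)·64
     = 220/7 ≈ 31.429

31.429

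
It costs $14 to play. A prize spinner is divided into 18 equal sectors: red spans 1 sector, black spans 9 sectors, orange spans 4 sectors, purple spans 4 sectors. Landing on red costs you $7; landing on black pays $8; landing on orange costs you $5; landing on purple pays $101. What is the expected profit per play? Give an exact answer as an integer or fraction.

E[payout] = (1/18)·(-7) + (9/18)·8 + (4/18)·(-5) + (4/18)·101 = 449/18
Expected profit = 449/18 − 14 = 197/18

197/18 dollars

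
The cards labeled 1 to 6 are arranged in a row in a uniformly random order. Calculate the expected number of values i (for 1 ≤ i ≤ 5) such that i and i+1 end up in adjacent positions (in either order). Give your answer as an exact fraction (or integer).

5/3

For each i ∈ {1,…,5}, let Xᵢ = 1 if i and i+1 are adjacent. P(Xᵢ=1) = 2·(6−1)!/6! = 2/6.
By linearity, E[ΣXᵢ] = (5)·(2/6) = 5/3.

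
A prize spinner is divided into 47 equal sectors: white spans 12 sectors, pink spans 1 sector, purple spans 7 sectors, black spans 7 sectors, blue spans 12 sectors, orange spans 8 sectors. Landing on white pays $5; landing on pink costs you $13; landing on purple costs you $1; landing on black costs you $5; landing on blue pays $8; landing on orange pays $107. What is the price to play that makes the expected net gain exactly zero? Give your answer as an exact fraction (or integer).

E[payout] = (12/47)·5 + (1/47)·(-13) + (7/47)·(-1) + (7/47)·(-5) + (12/47)·8 + (8/47)·107 = 957/47
Fair fee = E[payout] = 957/47

957/47 dollars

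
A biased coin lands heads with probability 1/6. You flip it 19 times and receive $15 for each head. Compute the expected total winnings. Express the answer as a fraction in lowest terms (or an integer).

95/2 dollars

E[#heads] = 19·1/6 = 19/6 (linearity over flips).
E[winnings] = 15·19/6 = 95/2.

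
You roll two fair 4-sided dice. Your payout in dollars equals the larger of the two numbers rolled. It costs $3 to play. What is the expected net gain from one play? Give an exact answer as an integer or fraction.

Distribution of the larger of the two numbers rolled: 1 w.p. 1/16, 2 w.p. 3/16, 3 w.p. 5/16, 4 w.p. 7/16
E[payout] = (1/16)·1 + (3/16)·2 + (5/16)·3 + (7/16)·4 = 25/8
Expected profit = 25/8 − 3 = 1/8

1/8 dollars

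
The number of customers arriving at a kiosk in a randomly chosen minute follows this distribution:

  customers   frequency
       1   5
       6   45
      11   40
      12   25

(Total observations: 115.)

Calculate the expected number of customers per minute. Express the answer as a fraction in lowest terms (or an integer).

203/23

Total = 115, so P(customers=1) = 5/115, etc.
E[X] = (1/23)·1 + (9/23)·6 + (8/23)·11 + (5/23)·12
     = 203/23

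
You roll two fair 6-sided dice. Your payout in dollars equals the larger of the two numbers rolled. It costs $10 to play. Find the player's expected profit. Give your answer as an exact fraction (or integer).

Distribution of the larger of the two numbers rolled: 1 w.p. 1/36, 2 w.p. 1/12, 3 w.p. 5/36, 4 w.p. 7/36, 5 w.p. 1/4, 6 w.p. 11/36
E[payout] = (1/36)·1 + (1/12)·2 + (5/36)·3 + (7/36)·4 + (1/4)·5 + (11/36)·6 = 161/36
Expected profit = 161/36 − 10 = -199/36

-199/36 dollars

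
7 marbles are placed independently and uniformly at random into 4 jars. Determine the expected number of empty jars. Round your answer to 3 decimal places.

Let Xⱼ=1 if jar j is empty. P(Xⱼ=1) = ((4-1)/4)^7 = 2187/16384.
By linearity, E[#empty] = 4·2187/16384 = 2187/4096.
≈ 0.534

0.534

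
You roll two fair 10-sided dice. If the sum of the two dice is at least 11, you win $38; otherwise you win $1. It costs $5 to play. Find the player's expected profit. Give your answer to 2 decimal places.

$16.35

E[payout] = (9/20)·1 + (11/20)·38 = 427/20
Expected profit = 427/20 − 5 = 327/20 ≈ $16.35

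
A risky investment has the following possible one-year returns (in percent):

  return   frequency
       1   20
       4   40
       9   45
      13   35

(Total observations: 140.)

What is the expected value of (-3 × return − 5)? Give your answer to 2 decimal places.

Total = 140, so P(return=1) = 20/140, etc.
E[-3x-5] = (1/7)·(-8) + (2/7)·(-17) + (9/28)·(-32) + (1/4)·(-44)
     = -191/7 ≈ -27.29

-27.29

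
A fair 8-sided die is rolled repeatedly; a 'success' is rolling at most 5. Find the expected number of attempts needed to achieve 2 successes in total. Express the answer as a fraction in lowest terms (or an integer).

By linearity (sum of 2 independent geometric waits), E[trials] = 2/p = 2/(5/8) = 16/5.

16/5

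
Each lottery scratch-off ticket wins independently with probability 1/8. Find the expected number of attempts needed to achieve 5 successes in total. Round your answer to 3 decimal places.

40.000

By linearity (sum of 5 independent geometric waits), E[trials] = 5/p = 5/(1/8) = 40.
≈ 40.000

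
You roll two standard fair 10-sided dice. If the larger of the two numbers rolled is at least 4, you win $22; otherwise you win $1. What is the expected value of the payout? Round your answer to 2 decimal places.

E[payout] = (9/100)·1 + (91/100)·22 = 2011/100
≈ $20.11

$20.11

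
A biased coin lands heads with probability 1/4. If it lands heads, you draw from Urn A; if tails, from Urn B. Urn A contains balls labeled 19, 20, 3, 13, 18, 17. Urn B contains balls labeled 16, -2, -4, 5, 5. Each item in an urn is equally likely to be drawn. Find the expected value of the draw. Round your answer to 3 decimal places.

E[X | Urn A] = (19 + 20 + 3 + 13 + 18 + 17)/6 = 15
E[X | Urn B] = (16 − 2 − 4 + 5 + 5)/5 = 4
E[X] = (1/4)·15 + (3/4)·4 = 27/4 ≈ 6.750

6.750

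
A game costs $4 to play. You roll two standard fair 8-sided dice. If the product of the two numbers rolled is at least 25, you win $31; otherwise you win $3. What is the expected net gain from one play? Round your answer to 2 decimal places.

$7.75

E[payout] = (11/16)·3 + (5/16)·31 = 47/4
Expected profit = 47/4 − 4 = 31/4 ≈ $7.75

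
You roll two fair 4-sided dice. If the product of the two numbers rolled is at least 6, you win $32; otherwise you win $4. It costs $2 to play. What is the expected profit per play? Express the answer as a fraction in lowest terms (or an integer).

$16

E[payout] = (1/2)·4 + (1/2)·32 = 18
Expected profit = 18 − 2 = 16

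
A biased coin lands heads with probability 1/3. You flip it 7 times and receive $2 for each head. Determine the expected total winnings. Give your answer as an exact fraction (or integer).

14/3 dollars

E[#heads] = 7·1/3 = 7/3 (linearity over flips).
E[winnings] = 2·7/3 = 14/3.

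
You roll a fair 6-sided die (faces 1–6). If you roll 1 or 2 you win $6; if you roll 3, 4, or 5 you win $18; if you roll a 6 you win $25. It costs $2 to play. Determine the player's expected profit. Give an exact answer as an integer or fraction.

E[payout] = (1/3)·6 + (1/2)·18 + (1/6)·25 = 91/6
Expected profit = 91/6 − 2 = 79/6

79/6 dollars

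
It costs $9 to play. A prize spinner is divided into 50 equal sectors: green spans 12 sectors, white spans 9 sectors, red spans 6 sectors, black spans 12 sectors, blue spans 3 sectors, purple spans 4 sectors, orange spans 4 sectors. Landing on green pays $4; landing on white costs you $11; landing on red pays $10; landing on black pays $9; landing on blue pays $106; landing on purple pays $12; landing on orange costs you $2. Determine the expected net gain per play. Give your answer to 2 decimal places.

$0.50

E[payout] = (12/50)·4 + (9/50)·(-11) + (6/50)·10 + (12/50)·9 + (3/50)·106 + (4/50)·12 + (4/50)·(-2) = 19/2
Expected profit = 19/2 − 9 = 1/2 ≈ $0.50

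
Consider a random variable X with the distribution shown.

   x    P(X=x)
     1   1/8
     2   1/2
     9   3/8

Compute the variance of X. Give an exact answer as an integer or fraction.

49/4

E[X] = (1/8)·1 + (1/2)·2 + (3/8)·9 = 9/2
E[X²] = (1/8)·1 + (1/2)·4 + (3/8)·81 = 65/2
Var(X) = 65/2 − (9/2)² = 49/4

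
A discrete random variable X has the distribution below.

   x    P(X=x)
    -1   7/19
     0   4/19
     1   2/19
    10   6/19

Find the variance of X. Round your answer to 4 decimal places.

E[X] = (7/19)·(-1) + (4/19)·0 + (2/19)·1 + (6/19)·10 = 55/19
E[X²] = (7/19)·1 + (4/19)·0 + (2/19)·1 + (6/19)·100 = 609/19
Var(X) = 609/19 − (55/19)² = 8546/361 ≈ 23.6731

23.6731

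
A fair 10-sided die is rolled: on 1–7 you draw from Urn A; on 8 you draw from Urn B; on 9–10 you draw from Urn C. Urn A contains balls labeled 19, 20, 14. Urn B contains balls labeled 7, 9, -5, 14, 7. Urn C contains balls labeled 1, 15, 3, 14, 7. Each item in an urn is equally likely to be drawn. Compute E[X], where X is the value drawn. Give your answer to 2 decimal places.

E[X | Urn A] = (19 + 20 + 14)/3 = 53/3
E[X | Urn B] = (7 + 9 − 5 + 14 + 7)/5 = 32/5
E[X | Urn C] = (1 + 15 + 3 + 14 + 7)/5 = 8
E[X] = (7/10)·53/3 + (1/10)·32/5 + (1/5)·8 = 2191/150 ≈ 14.61

14.61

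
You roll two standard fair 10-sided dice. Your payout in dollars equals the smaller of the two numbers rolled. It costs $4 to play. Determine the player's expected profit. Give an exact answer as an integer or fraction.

Distribution of the smaller of the two numbers rolled: 1 w.p. 19/100, 2 w.p. 17/100, 3 w.p. 3/20, 4 w.p. 13/100, 5 w.p. 11/100, 6 w.p. 9/100, …
E[payout] = (19/100)·1 + (17/100)·2 + (3/20)·3 + (13/100)·4 + (11/100)·5 + (9/100)·6 + (7/100)·7 + (1/20)·8 + (3/100)·9 + (1/100)·10 = 77/20
Expected profit = 77/20 − 4 = -3/20

-3/20 dollars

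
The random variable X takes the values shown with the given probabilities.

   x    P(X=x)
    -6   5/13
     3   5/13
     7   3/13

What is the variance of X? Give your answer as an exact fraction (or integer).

E[X] = (5/13)·(-6) + (5/13)·3 + (3/13)·7 = 6/13
E[X²] = (5/13)·36 + (5/13)·9 + (3/13)·49 = 372/13
Var(X) = 372/13 − (6/13)² = 4800/169

4800/169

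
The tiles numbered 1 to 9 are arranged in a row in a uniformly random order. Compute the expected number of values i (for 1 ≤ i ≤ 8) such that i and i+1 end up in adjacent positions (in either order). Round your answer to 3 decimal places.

For each i ∈ {1,…,8}, let Xᵢ = 1 if i and i+1 are adjacent. P(Xᵢ=1) = 2·(9−1)!/9! = 2/9.
By linearity, E[ΣXᵢ] = (8)·(2/9) = 16/9.
≈ 1.778

1.778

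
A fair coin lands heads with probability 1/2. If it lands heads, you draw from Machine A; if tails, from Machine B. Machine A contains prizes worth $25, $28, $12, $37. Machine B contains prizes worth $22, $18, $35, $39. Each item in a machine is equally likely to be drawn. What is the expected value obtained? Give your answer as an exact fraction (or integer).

E[X | Machine A] = (25 + 28 + 12 + 37)/4 = 51/2
E[X | Machine B] = (22 + 18 + 35 + 39)/4 = 57/2
E[X] = (1/2)·51/2 + (1/2)·57/2 = 27

$27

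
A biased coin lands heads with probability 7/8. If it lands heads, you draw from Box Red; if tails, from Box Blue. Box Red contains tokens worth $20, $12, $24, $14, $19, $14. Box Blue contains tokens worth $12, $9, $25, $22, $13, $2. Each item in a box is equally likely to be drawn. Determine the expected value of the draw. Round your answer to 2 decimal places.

$16.75

E[X | Box Red] = (20 + 12 + 24 + 14 + 19 + 14)/6 = 103/6
E[X | Box Blue] = (12 + 9 + 25 + 22 + 13 + 2)/6 = 83/6
E[X] = (7/8)·103/6 + (1/8)·83/6 = 67/4 ≈ 16.75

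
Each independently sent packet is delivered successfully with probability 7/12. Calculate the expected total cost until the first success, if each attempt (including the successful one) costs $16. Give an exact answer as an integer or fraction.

E[#attempts] = 1/p = 12/7; E[cost] = 16·12/7 = 192/7.

192/7 dollars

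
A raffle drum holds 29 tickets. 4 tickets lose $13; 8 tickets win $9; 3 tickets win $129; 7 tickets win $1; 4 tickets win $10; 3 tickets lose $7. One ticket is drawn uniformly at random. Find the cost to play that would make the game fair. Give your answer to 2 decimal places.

$14.93

E[payout] = (4/29)·(-13) + (8/29)·9 + (3/29)·129 + (7/29)·1 + (4/29)·10 + (3/29)·(-7) = 433/29
Fair fee = E[payout] = 433/29 ≈ $14.93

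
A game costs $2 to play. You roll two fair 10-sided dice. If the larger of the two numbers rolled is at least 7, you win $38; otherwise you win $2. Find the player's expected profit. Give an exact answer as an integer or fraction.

E[payout] = (9/25)·2 + (16/25)·38 = 626/25
Expected profit = 626/25 − 2 = 576/25

576/25 dollars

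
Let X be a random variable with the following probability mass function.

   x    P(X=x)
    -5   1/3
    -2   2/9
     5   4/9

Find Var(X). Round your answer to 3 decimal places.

E[X] = (1/3)·(-5) + (2/9)·(-2) + (4/9)·5 = 1/9
E[X²] = (1/3)·25 + (2/9)·4 + (4/9)·25 = 61/3
Var(X) = 61/3 − (1/9)² = 1646/81 ≈ 20.321

20.321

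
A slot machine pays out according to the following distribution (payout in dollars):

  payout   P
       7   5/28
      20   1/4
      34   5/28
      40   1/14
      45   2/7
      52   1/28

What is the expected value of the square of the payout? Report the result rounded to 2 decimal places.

E[X²] = (5/28)·49 + (1/4)·400 + (5/28)·1156 + (1/14)·1600 + (2/7)·2025 + (1/28)·2704
     = 30929/28 ≈ 1104.61

1104.61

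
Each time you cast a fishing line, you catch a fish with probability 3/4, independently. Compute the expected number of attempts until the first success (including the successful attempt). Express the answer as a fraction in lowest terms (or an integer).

For a geometric distribution, E[trials] = 1/p = 1/(3/4) = 4/3.

4/3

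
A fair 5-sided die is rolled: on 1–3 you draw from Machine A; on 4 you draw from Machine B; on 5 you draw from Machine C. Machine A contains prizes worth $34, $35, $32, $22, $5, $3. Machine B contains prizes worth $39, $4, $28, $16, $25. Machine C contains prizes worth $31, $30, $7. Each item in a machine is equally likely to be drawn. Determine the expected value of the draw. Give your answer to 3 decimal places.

$22.113

E[X | Machine A] = (34 + 35 + 32 + 22 + 5 + 3)/6 = 131/6
E[X | Machine B] = (39 + 4 + 28 + 16 + 25)/5 = 112/5
E[X | Machine C] = (31 + 30 + 7)/3 = 68/3
E[X] = (3/5)·131/6 + (1/5)·112/5 + (1/5)·68/3 = 3317/150 ≈ 22.113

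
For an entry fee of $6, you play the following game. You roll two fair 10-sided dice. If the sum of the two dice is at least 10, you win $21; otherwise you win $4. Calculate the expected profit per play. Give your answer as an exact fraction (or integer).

E[payout] = (9/25)·4 + (16/25)·21 = 372/25
Expected profit = 372/25 − 6 = 222/25

222/25 dollars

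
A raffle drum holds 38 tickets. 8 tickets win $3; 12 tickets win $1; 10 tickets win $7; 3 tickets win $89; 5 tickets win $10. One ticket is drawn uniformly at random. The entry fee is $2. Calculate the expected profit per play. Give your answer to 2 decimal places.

E[payout] = (8/38)·3 + (12/38)·1 + (10/38)·7 + (3/38)·89 + (5/38)·10 = 423/38
Expected profit = 423/38 − 2 = 347/38 ≈ $9.13

$9.13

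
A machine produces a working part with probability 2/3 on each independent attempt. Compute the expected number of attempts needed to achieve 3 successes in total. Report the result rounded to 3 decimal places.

By linearity (sum of 3 independent geometric waits), E[trials] = 3/p = 3/(2/3) = 9/2.
≈ 4.500

4.500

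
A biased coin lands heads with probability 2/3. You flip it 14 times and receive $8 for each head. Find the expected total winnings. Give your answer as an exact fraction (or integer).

E[#heads] = 14·2/3 = 28/3 (linearity over flips).
E[winnings] = 8·28/3 = 224/3.

224/3 dollars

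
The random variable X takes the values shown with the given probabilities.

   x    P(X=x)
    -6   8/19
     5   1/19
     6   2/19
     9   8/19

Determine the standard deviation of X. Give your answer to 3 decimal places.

7.051

E[X] = 41/19, E[X²] = 1033/19
Var(X) = E[X²] − (E[X])² = 1033/19 − 1681/361 = 17946/361
SD(X) = √(17946/361) ≈ 7.051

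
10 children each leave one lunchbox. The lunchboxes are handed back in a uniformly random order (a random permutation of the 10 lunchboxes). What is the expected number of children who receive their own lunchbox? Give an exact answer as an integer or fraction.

1

Let Xᵢ = 1 if person i gets their own lunchbox. For each i, P(Xᵢ=1) = 1/10.
By linearity of expectation, E[X₁+…+X_10] = 10·(1/10) = 1.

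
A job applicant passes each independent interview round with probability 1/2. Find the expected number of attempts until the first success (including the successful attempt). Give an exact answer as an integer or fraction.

For a geometric distribution, E[trials] = 1/p = 1/(1/2) = 2.

2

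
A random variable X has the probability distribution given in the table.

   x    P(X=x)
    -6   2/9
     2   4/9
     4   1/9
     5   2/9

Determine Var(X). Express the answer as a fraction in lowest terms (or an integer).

1286/81

E[X] = (2/9)·(-6) + (4/9)·2 + (1/9)·4 + (2/9)·5 = 10/9
E[X²] = (2/9)·36 + (4/9)·4 + (1/9)·16 + (2/9)·25 = 154/9
Var(X) = 154/9 − (10/9)² = 1286/81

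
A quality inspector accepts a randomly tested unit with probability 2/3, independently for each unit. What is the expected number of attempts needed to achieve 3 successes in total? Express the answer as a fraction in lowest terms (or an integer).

By linearity (sum of 3 independent geometric waits), E[trials] = 3/p = 3/(2/3) = 9/2.

9/2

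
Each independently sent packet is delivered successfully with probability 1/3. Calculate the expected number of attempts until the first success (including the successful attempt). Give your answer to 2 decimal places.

For a geometric distribution, E[trials] = 1/p = 1/(1/3) = 3.
≈ 3.00

3.00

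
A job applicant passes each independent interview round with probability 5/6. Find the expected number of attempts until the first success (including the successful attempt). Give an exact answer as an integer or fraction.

For a geometric distribution, E[trials] = 1/p = 1/(5/6) = 6/5.

6/5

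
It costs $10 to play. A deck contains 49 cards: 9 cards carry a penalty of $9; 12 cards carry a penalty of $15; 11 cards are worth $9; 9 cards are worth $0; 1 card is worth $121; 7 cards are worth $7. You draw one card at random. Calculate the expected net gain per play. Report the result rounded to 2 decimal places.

-$9.84

E[payout] = (9/49)·(-9) + (12/49)·(-15) + (11/49)·9 + (9/49)·0 + (1/49)·121 + (7/49)·7 = 8/49
Expected profit = 8/49 − 10 = -482/49 ≈ -$9.84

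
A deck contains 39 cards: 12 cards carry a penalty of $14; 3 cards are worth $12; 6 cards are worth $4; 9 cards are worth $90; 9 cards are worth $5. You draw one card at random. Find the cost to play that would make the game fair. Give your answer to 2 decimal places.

E[payout] = (12/39)·(-14) + (3/39)·12 + (6/39)·4 + (9/39)·90 + (9/39)·5 = 249/13
Fair fee = E[payout] = 249/13 ≈ $19.15

$19.15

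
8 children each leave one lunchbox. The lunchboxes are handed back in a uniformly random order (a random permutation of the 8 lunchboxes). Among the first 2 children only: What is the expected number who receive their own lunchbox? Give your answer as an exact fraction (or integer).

Let Xᵢ = 1 if person i gets their own lunchbox. For each i, P(Xᵢ=1) = 1/8.
By linearity of expectation, E[X₁+…+X_2] = 2·(1/8) = 1/4.

1/4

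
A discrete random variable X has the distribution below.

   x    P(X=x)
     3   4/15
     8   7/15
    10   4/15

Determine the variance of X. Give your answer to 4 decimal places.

E[X] = (4/15)·3 + (7/15)·8 + (4/15)·10 = 36/5
E[X²] = (4/15)·9 + (7/15)·64 + (4/15)·100 = 884/15
Var(X) = 884/15 − (36/5)² = 532/75 ≈ 7.0933

7.0933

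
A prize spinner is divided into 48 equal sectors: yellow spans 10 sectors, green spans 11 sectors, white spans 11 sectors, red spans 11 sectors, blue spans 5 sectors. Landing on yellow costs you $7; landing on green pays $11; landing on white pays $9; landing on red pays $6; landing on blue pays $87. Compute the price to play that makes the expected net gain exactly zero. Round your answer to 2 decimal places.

E[payout] = (10/48)·(-7) + (11/48)·11 + (11/48)·9 + (11/48)·6 + (5/48)·87 = 217/16
Fair fee = E[payout] = 217/16 ≈ $13.56

$13.56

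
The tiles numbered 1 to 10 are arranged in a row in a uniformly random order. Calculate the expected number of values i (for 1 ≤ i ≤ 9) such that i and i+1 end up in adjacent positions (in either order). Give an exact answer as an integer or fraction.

For each i ∈ {1,…,9}, let Xᵢ = 1 if i and i+1 are adjacent. P(Xᵢ=1) = 2·(10−1)!/10! = 2/10.
By linearity, E[ΣXᵢ] = (9)·(2/10) = 9/5.

9/5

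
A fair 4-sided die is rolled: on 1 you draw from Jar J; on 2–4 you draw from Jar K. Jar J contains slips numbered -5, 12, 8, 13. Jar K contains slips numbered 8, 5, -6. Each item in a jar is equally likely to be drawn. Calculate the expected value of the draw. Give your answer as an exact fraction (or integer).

7/2

E[X | Jar J] = (-5 + 12 + 8 + 13)/4 = 7
E[X | Jar K] = (8 + 5 − 6)/3 = 7/3
E[X] = (1/4)·7 + (3/4)·7/3 = 7/2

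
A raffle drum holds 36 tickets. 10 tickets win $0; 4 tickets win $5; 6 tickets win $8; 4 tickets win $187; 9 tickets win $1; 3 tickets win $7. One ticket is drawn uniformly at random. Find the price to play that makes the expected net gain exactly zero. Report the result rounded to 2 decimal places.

E[payout] = (10/36)·0 + (4/36)·5 + (6/36)·8 + (4/36)·187 + (9/36)·1 + (3/36)·7 = 47/2
Fair fee = E[payout] = 47/2 ≈ $23.50

$23.50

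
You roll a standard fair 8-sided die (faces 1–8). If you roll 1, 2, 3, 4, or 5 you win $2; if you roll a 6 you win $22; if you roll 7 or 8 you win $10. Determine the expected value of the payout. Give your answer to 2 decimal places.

E[payout] = (5/8)·2 + (1/4)·10 + (1/8)·22 = 13/2
≈ $6.50

$6.50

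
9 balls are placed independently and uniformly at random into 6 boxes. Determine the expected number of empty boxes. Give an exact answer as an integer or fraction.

Let Xⱼ=1 if box j is empty. P(Xⱼ=1) = ((6-1)/6)^9 = 1953125/10077696.
By linearity, E[#empty] = 6·1953125/10077696 = 1953125/1679616.

1953125/1679616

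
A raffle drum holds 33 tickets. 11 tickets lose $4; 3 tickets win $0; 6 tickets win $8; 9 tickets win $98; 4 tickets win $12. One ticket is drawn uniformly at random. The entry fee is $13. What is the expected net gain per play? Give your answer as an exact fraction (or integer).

505/33 dollars

E[payout] = (11/33)·(-4) + (3/33)·0 + (6/33)·8 + (9/33)·98 + (4/33)·12 = 934/33
Expected profit = 934/33 − 13 = 505/33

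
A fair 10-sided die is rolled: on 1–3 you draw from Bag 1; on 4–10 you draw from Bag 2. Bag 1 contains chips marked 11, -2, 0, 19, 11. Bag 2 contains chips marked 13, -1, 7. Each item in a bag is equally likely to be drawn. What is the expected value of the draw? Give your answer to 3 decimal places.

E[X | Bag 1] = (11 − 2 + 0 + 19 + 11)/5 = 39/5
E[X | Bag 2] = (13 − 1 + 7)/3 = 19/3
E[X] = (3/10)·39/5 + (7/10)·19/3 = 508/75 ≈ 6.773

6.773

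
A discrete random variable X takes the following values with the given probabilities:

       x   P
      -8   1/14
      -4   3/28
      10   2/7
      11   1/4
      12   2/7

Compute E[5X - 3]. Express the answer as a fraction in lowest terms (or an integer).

1041/28

E[5x-3] = (1/14)·(-43) + (3/28)·(-23) + (2/7)·47 + (1/4)·52 + (2/7)·57
     = 1041/28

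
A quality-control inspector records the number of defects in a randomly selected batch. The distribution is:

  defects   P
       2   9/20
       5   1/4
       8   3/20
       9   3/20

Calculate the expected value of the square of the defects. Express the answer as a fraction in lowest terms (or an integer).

E[X²] = (9/20)·4 + (1/4)·25 + (3/20)·64 + (3/20)·81
     = 149/5

149/5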